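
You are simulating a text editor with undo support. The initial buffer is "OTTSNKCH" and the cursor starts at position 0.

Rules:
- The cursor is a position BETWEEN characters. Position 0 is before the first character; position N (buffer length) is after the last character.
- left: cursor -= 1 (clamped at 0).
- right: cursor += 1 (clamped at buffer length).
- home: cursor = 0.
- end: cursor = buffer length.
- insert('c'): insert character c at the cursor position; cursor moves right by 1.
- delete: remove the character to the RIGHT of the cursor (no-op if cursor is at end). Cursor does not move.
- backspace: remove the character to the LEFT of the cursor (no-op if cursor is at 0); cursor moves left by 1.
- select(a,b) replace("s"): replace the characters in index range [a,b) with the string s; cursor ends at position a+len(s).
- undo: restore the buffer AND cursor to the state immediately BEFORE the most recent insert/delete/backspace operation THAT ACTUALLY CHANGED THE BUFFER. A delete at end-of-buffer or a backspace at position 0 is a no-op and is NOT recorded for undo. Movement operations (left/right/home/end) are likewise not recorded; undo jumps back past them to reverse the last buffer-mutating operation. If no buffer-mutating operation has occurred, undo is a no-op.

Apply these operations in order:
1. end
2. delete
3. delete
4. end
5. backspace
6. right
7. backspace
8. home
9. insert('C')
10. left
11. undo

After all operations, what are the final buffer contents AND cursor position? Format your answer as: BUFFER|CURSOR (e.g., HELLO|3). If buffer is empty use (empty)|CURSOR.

Answer: OTTSNK|0

Derivation:
After op 1 (end): buf='OTTSNKCH' cursor=8
After op 2 (delete): buf='OTTSNKCH' cursor=8
After op 3 (delete): buf='OTTSNKCH' cursor=8
After op 4 (end): buf='OTTSNKCH' cursor=8
After op 5 (backspace): buf='OTTSNKC' cursor=7
After op 6 (right): buf='OTTSNKC' cursor=7
After op 7 (backspace): buf='OTTSNK' cursor=6
After op 8 (home): buf='OTTSNK' cursor=0
After op 9 (insert('C')): buf='COTTSNK' cursor=1
After op 10 (left): buf='COTTSNK' cursor=0
After op 11 (undo): buf='OTTSNK' cursor=0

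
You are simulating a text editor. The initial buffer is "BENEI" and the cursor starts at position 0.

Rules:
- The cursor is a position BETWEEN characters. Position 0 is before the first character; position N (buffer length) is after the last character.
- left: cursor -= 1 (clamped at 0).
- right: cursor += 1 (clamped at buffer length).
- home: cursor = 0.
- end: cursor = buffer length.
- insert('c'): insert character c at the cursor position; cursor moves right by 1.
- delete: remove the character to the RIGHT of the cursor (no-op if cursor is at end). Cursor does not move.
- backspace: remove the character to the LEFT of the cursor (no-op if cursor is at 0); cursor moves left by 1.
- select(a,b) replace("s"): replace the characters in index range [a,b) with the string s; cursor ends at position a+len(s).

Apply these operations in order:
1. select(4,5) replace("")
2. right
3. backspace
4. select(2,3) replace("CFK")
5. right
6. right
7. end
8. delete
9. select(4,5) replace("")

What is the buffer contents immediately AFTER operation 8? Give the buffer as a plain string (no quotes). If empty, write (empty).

After op 1 (select(4,5) replace("")): buf='BENE' cursor=4
After op 2 (right): buf='BENE' cursor=4
After op 3 (backspace): buf='BEN' cursor=3
After op 4 (select(2,3) replace("CFK")): buf='BECFK' cursor=5
After op 5 (right): buf='BECFK' cursor=5
After op 6 (right): buf='BECFK' cursor=5
After op 7 (end): buf='BECFK' cursor=5
After op 8 (delete): buf='BECFK' cursor=5

Answer: BECFK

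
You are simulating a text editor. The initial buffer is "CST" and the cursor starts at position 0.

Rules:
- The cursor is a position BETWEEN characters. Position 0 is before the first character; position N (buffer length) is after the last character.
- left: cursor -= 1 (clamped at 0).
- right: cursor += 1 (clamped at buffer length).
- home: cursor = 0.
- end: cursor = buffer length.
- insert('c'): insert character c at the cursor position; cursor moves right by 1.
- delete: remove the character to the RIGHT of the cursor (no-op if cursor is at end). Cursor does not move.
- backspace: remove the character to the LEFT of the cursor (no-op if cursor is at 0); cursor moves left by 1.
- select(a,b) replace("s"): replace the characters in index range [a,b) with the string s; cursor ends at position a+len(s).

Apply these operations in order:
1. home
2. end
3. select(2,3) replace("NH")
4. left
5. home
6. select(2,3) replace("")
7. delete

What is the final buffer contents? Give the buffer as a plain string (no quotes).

After op 1 (home): buf='CST' cursor=0
After op 2 (end): buf='CST' cursor=3
After op 3 (select(2,3) replace("NH")): buf='CSNH' cursor=4
After op 4 (left): buf='CSNH' cursor=3
After op 5 (home): buf='CSNH' cursor=0
After op 6 (select(2,3) replace("")): buf='CSH' cursor=2
After op 7 (delete): buf='CS' cursor=2

Answer: CS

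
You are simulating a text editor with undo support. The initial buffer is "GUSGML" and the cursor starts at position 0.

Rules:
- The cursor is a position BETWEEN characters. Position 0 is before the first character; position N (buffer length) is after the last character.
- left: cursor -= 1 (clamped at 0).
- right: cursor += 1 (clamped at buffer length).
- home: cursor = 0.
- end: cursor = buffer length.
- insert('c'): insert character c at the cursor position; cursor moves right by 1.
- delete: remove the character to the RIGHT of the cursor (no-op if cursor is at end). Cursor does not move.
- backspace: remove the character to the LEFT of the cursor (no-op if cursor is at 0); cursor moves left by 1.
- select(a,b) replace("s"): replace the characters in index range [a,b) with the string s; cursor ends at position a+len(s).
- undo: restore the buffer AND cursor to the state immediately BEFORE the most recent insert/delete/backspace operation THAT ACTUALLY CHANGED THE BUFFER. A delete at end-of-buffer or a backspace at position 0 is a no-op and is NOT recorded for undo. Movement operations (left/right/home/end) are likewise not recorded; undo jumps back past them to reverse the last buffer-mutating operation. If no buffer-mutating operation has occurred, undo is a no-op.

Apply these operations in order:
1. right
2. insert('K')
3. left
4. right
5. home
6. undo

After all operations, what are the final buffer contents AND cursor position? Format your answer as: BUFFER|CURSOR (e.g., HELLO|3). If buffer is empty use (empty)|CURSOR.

Answer: GUSGML|1

Derivation:
After op 1 (right): buf='GUSGML' cursor=1
After op 2 (insert('K')): buf='GKUSGML' cursor=2
After op 3 (left): buf='GKUSGML' cursor=1
After op 4 (right): buf='GKUSGML' cursor=2
After op 5 (home): buf='GKUSGML' cursor=0
After op 6 (undo): buf='GUSGML' cursor=1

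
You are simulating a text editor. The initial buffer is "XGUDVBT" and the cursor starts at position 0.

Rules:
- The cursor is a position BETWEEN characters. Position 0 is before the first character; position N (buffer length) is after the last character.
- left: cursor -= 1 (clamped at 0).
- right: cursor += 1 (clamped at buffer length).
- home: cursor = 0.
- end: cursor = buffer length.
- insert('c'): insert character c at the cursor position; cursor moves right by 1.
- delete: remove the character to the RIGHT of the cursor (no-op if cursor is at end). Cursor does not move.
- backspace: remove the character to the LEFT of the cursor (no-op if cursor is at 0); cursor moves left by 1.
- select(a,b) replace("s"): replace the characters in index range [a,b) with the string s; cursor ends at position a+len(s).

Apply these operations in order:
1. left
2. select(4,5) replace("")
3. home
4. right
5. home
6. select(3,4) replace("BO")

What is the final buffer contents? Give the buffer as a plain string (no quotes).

After op 1 (left): buf='XGUDVBT' cursor=0
After op 2 (select(4,5) replace("")): buf='XGUDBT' cursor=4
After op 3 (home): buf='XGUDBT' cursor=0
After op 4 (right): buf='XGUDBT' cursor=1
After op 5 (home): buf='XGUDBT' cursor=0
After op 6 (select(3,4) replace("BO")): buf='XGUBOBT' cursor=5

Answer: XGUBOBT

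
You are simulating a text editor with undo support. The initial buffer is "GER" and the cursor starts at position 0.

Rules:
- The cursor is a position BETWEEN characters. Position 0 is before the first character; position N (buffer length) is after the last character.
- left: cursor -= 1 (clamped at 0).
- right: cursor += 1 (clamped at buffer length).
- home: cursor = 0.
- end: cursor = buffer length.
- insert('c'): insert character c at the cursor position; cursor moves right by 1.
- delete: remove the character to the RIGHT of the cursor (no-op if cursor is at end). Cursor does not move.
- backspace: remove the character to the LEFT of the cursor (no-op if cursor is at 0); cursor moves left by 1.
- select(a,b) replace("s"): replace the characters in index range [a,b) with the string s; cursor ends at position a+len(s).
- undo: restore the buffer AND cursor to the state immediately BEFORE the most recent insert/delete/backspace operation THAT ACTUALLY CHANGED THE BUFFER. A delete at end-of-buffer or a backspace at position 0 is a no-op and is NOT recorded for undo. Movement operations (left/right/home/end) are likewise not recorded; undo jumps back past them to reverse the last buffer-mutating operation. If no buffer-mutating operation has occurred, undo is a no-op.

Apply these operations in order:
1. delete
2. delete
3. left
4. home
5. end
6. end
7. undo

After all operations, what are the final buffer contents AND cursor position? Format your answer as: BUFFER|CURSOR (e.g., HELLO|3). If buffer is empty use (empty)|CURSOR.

After op 1 (delete): buf='ER' cursor=0
After op 2 (delete): buf='R' cursor=0
After op 3 (left): buf='R' cursor=0
After op 4 (home): buf='R' cursor=0
After op 5 (end): buf='R' cursor=1
After op 6 (end): buf='R' cursor=1
After op 7 (undo): buf='ER' cursor=0

Answer: ER|0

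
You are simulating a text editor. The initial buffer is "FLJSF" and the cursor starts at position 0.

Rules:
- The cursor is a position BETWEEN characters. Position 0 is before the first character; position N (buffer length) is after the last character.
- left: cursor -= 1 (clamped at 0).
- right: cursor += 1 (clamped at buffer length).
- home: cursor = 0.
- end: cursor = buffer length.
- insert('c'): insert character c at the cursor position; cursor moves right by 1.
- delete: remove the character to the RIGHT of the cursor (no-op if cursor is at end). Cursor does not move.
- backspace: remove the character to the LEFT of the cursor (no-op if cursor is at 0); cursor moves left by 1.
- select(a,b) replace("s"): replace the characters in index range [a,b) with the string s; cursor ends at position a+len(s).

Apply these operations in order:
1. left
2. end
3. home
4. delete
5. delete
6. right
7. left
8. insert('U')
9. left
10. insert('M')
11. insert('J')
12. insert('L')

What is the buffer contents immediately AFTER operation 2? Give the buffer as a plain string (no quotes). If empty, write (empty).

Answer: FLJSF

Derivation:
After op 1 (left): buf='FLJSF' cursor=0
After op 2 (end): buf='FLJSF' cursor=5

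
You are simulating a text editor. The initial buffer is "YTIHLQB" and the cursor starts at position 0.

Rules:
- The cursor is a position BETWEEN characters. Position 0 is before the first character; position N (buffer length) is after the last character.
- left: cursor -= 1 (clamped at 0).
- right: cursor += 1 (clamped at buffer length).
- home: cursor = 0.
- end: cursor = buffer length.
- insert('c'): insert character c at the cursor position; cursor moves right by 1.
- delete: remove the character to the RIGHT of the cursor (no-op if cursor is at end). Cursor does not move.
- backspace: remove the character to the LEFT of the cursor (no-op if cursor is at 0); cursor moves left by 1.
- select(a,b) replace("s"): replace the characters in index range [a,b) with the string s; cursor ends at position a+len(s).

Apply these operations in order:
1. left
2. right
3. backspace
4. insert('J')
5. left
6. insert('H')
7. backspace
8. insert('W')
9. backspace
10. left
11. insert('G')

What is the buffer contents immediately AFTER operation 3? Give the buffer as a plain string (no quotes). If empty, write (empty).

Answer: TIHLQB

Derivation:
After op 1 (left): buf='YTIHLQB' cursor=0
After op 2 (right): buf='YTIHLQB' cursor=1
After op 3 (backspace): buf='TIHLQB' cursor=0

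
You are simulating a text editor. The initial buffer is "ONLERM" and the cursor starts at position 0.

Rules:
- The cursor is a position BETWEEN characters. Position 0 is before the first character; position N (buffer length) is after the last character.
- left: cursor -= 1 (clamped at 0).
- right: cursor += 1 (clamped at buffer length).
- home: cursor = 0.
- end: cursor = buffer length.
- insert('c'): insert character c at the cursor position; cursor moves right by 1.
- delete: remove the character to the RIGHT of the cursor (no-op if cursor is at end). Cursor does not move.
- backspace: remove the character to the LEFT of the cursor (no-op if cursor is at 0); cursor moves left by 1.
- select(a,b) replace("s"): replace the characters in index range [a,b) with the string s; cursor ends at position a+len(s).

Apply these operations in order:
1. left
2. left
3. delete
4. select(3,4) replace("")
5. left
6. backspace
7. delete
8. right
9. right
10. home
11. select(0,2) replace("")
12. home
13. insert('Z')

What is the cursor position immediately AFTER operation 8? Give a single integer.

Answer: 2

Derivation:
After op 1 (left): buf='ONLERM' cursor=0
After op 2 (left): buf='ONLERM' cursor=0
After op 3 (delete): buf='NLERM' cursor=0
After op 4 (select(3,4) replace("")): buf='NLEM' cursor=3
After op 5 (left): buf='NLEM' cursor=2
After op 6 (backspace): buf='NEM' cursor=1
After op 7 (delete): buf='NM' cursor=1
After op 8 (right): buf='NM' cursor=2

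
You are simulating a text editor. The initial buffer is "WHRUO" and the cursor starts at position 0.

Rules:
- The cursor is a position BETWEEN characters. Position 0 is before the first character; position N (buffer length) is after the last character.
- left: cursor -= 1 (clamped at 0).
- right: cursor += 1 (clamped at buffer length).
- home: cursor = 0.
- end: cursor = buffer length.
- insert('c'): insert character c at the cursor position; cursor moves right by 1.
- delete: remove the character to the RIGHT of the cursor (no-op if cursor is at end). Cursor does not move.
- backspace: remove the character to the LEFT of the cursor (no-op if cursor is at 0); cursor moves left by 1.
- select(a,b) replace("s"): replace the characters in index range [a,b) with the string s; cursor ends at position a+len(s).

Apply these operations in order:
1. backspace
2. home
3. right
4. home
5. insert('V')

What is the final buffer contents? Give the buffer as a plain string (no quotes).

After op 1 (backspace): buf='WHRUO' cursor=0
After op 2 (home): buf='WHRUO' cursor=0
After op 3 (right): buf='WHRUO' cursor=1
After op 4 (home): buf='WHRUO' cursor=0
After op 5 (insert('V')): buf='VWHRUO' cursor=1

Answer: VWHRUO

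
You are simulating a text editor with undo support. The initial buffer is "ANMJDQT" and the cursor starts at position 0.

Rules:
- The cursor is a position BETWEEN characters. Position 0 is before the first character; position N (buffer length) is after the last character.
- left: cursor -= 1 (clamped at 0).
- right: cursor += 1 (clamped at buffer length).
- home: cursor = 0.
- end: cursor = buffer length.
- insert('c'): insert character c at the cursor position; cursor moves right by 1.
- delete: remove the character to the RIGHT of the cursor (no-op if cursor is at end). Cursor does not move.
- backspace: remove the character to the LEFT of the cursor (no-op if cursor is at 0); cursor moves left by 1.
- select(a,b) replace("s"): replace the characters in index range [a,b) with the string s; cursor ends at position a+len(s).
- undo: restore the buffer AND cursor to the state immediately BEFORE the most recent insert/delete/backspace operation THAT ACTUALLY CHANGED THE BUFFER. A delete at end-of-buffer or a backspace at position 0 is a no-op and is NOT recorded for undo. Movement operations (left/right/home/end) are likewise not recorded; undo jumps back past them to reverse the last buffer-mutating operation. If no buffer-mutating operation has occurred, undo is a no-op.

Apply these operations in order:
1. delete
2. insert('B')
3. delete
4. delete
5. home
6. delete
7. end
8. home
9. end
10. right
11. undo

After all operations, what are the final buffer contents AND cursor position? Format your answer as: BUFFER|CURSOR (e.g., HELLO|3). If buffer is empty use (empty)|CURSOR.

Answer: BJDQT|0

Derivation:
After op 1 (delete): buf='NMJDQT' cursor=0
After op 2 (insert('B')): buf='BNMJDQT' cursor=1
After op 3 (delete): buf='BMJDQT' cursor=1
After op 4 (delete): buf='BJDQT' cursor=1
After op 5 (home): buf='BJDQT' cursor=0
After op 6 (delete): buf='JDQT' cursor=0
After op 7 (end): buf='JDQT' cursor=4
After op 8 (home): buf='JDQT' cursor=0
After op 9 (end): buf='JDQT' cursor=4
After op 10 (right): buf='JDQT' cursor=4
After op 11 (undo): buf='BJDQT' cursor=0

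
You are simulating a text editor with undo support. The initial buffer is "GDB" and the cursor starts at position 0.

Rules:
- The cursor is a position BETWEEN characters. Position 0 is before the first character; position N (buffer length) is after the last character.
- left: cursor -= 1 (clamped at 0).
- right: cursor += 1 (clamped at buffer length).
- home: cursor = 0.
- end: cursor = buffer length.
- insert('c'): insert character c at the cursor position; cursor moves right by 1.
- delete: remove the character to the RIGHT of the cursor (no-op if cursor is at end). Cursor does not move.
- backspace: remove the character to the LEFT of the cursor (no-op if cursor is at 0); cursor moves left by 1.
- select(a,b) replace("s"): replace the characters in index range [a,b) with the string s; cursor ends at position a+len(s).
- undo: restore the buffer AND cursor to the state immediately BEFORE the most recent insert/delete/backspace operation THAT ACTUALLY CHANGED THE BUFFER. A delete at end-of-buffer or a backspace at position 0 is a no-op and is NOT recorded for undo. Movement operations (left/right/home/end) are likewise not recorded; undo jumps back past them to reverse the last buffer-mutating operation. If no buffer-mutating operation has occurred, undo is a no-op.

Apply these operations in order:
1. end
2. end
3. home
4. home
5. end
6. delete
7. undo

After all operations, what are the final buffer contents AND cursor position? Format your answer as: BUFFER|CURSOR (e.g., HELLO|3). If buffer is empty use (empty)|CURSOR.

After op 1 (end): buf='GDB' cursor=3
After op 2 (end): buf='GDB' cursor=3
After op 3 (home): buf='GDB' cursor=0
After op 4 (home): buf='GDB' cursor=0
After op 5 (end): buf='GDB' cursor=3
After op 6 (delete): buf='GDB' cursor=3
After op 7 (undo): buf='GDB' cursor=3

Answer: GDB|3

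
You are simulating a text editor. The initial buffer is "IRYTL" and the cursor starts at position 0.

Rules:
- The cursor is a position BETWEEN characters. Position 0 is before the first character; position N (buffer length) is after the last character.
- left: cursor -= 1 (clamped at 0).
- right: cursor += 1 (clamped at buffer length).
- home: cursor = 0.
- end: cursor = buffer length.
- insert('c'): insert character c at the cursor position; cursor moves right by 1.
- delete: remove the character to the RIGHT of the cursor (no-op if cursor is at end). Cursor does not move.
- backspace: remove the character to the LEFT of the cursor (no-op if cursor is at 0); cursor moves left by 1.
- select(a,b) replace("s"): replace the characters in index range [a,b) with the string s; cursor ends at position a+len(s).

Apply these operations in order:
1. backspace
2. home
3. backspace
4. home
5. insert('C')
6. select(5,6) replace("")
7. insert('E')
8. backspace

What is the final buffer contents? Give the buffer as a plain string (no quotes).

After op 1 (backspace): buf='IRYTL' cursor=0
After op 2 (home): buf='IRYTL' cursor=0
After op 3 (backspace): buf='IRYTL' cursor=0
After op 4 (home): buf='IRYTL' cursor=0
After op 5 (insert('C')): buf='CIRYTL' cursor=1
After op 6 (select(5,6) replace("")): buf='CIRYT' cursor=5
After op 7 (insert('E')): buf='CIRYTE' cursor=6
After op 8 (backspace): buf='CIRYT' cursor=5

Answer: CIRYT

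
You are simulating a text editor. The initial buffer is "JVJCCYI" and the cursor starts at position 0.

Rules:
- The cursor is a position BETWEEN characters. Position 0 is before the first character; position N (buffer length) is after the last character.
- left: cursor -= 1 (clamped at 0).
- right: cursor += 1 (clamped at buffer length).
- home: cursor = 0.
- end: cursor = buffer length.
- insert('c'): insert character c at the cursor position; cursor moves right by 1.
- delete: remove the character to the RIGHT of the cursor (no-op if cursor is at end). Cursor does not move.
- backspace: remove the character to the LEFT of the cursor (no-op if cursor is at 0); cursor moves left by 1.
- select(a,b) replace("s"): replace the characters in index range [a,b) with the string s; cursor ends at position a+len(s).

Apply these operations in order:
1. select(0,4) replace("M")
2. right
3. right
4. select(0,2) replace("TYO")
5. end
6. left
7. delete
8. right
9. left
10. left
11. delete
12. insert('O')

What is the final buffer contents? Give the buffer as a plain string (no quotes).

Answer: TYOY

Derivation:
After op 1 (select(0,4) replace("M")): buf='MCYI' cursor=1
After op 2 (right): buf='MCYI' cursor=2
After op 3 (right): buf='MCYI' cursor=3
After op 4 (select(0,2) replace("TYO")): buf='TYOYI' cursor=3
After op 5 (end): buf='TYOYI' cursor=5
After op 6 (left): buf='TYOYI' cursor=4
After op 7 (delete): buf='TYOY' cursor=4
After op 8 (right): buf='TYOY' cursor=4
After op 9 (left): buf='TYOY' cursor=3
After op 10 (left): buf='TYOY' cursor=2
After op 11 (delete): buf='TYY' cursor=2
After op 12 (insert('O')): buf='TYOY' cursor=3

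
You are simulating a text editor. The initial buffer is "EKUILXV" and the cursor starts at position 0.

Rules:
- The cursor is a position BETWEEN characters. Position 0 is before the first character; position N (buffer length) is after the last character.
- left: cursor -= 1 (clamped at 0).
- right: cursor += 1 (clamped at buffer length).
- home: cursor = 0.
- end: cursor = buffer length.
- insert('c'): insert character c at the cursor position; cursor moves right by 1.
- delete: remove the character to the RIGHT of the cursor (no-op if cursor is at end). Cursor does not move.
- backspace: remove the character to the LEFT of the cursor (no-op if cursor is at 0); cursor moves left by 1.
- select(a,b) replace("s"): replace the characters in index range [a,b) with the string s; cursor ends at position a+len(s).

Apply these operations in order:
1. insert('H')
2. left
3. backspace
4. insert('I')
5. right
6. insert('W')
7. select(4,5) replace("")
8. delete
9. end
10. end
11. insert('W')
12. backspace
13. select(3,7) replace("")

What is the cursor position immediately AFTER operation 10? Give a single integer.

After op 1 (insert('H')): buf='HEKUILXV' cursor=1
After op 2 (left): buf='HEKUILXV' cursor=0
After op 3 (backspace): buf='HEKUILXV' cursor=0
After op 4 (insert('I')): buf='IHEKUILXV' cursor=1
After op 5 (right): buf='IHEKUILXV' cursor=2
After op 6 (insert('W')): buf='IHWEKUILXV' cursor=3
After op 7 (select(4,5) replace("")): buf='IHWEUILXV' cursor=4
After op 8 (delete): buf='IHWEILXV' cursor=4
After op 9 (end): buf='IHWEILXV' cursor=8
After op 10 (end): buf='IHWEILXV' cursor=8

Answer: 8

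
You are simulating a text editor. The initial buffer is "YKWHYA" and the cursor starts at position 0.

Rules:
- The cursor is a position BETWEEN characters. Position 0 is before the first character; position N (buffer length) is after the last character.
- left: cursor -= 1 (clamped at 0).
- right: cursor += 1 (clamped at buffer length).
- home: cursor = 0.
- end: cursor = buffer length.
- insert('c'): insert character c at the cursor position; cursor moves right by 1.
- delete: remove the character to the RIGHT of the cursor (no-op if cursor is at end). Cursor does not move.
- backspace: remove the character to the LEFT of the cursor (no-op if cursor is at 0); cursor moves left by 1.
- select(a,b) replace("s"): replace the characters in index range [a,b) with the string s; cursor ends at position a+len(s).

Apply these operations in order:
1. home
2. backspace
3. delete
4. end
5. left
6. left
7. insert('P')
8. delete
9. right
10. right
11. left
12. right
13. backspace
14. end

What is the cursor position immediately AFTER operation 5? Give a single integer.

After op 1 (home): buf='YKWHYA' cursor=0
After op 2 (backspace): buf='YKWHYA' cursor=0
After op 3 (delete): buf='KWHYA' cursor=0
After op 4 (end): buf='KWHYA' cursor=5
After op 5 (left): buf='KWHYA' cursor=4

Answer: 4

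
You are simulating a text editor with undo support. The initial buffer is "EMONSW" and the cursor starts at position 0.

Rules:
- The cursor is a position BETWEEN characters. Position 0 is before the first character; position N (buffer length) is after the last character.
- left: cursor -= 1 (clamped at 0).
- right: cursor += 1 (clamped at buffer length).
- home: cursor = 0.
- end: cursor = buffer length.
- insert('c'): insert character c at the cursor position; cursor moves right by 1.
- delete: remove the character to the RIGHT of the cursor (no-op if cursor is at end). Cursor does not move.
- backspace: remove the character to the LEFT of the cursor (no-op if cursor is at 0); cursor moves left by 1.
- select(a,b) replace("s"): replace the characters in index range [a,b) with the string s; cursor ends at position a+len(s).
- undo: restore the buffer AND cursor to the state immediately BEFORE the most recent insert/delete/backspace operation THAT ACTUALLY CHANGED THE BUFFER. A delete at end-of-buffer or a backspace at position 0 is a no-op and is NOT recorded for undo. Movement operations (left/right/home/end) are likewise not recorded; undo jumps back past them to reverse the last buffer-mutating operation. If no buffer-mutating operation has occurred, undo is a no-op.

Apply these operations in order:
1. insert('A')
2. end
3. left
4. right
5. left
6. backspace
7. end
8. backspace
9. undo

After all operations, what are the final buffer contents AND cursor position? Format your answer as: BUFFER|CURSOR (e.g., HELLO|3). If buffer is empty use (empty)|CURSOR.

Answer: AEMONW|6

Derivation:
After op 1 (insert('A')): buf='AEMONSW' cursor=1
After op 2 (end): buf='AEMONSW' cursor=7
After op 3 (left): buf='AEMONSW' cursor=6
After op 4 (right): buf='AEMONSW' cursor=7
After op 5 (left): buf='AEMONSW' cursor=6
After op 6 (backspace): buf='AEMONW' cursor=5
After op 7 (end): buf='AEMONW' cursor=6
After op 8 (backspace): buf='AEMON' cursor=5
After op 9 (undo): buf='AEMONW' cursor=6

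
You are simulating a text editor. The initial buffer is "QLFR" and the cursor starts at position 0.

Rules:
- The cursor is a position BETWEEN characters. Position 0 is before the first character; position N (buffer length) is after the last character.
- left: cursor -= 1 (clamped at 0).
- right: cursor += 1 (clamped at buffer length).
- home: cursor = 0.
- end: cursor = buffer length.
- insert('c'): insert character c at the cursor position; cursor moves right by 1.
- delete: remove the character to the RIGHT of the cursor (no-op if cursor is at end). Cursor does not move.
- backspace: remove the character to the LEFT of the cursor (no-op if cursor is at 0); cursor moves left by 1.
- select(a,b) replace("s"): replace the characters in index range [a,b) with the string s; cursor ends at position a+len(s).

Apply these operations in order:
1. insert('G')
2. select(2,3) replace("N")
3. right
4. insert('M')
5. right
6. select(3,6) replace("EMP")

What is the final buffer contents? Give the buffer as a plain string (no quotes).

Answer: GQNEMP

Derivation:
After op 1 (insert('G')): buf='GQLFR' cursor=1
After op 2 (select(2,3) replace("N")): buf='GQNFR' cursor=3
After op 3 (right): buf='GQNFR' cursor=4
After op 4 (insert('M')): buf='GQNFMR' cursor=5
After op 5 (right): buf='GQNFMR' cursor=6
After op 6 (select(3,6) replace("EMP")): buf='GQNEMP' cursor=6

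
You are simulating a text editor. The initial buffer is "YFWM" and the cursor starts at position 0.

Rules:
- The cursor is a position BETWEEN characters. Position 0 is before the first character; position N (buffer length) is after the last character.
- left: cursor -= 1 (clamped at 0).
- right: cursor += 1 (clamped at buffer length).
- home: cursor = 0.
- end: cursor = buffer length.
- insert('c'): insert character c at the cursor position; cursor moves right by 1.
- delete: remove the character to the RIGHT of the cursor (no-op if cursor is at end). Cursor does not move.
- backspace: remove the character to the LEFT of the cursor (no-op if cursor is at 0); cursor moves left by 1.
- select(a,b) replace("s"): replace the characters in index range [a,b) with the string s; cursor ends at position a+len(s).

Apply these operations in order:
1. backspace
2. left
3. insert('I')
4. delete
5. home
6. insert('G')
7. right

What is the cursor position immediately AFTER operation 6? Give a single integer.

After op 1 (backspace): buf='YFWM' cursor=0
After op 2 (left): buf='YFWM' cursor=0
After op 3 (insert('I')): buf='IYFWM' cursor=1
After op 4 (delete): buf='IFWM' cursor=1
After op 5 (home): buf='IFWM' cursor=0
After op 6 (insert('G')): buf='GIFWM' cursor=1

Answer: 1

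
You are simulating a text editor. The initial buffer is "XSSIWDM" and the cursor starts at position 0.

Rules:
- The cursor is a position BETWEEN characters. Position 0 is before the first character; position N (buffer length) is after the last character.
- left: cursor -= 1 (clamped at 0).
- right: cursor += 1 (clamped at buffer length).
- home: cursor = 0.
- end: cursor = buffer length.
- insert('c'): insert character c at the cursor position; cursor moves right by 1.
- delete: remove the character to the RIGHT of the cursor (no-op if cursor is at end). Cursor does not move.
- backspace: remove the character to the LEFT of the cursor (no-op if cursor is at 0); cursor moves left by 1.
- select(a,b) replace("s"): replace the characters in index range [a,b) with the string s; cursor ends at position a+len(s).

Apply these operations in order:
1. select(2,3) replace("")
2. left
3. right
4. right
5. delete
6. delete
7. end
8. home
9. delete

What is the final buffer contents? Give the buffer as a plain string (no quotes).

Answer: SIM

Derivation:
After op 1 (select(2,3) replace("")): buf='XSIWDM' cursor=2
After op 2 (left): buf='XSIWDM' cursor=1
After op 3 (right): buf='XSIWDM' cursor=2
After op 4 (right): buf='XSIWDM' cursor=3
After op 5 (delete): buf='XSIDM' cursor=3
After op 6 (delete): buf='XSIM' cursor=3
After op 7 (end): buf='XSIM' cursor=4
After op 8 (home): buf='XSIM' cursor=0
After op 9 (delete): buf='SIM' cursor=0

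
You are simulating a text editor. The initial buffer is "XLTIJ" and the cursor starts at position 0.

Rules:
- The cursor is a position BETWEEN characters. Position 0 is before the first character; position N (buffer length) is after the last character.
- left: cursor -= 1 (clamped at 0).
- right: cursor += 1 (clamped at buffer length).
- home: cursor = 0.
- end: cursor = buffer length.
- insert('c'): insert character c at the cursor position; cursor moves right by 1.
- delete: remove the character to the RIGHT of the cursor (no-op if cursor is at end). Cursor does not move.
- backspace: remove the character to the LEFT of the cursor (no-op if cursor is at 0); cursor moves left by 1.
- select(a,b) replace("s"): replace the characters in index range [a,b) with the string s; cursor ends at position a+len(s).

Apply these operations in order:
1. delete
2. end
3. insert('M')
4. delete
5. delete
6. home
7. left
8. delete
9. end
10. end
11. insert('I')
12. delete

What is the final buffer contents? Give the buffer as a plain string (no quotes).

After op 1 (delete): buf='LTIJ' cursor=0
After op 2 (end): buf='LTIJ' cursor=4
After op 3 (insert('M')): buf='LTIJM' cursor=5
After op 4 (delete): buf='LTIJM' cursor=5
After op 5 (delete): buf='LTIJM' cursor=5
After op 6 (home): buf='LTIJM' cursor=0
After op 7 (left): buf='LTIJM' cursor=0
After op 8 (delete): buf='TIJM' cursor=0
After op 9 (end): buf='TIJM' cursor=4
After op 10 (end): buf='TIJM' cursor=4
After op 11 (insert('I')): buf='TIJMI' cursor=5
After op 12 (delete): buf='TIJMI' cursor=5

Answer: TIJMI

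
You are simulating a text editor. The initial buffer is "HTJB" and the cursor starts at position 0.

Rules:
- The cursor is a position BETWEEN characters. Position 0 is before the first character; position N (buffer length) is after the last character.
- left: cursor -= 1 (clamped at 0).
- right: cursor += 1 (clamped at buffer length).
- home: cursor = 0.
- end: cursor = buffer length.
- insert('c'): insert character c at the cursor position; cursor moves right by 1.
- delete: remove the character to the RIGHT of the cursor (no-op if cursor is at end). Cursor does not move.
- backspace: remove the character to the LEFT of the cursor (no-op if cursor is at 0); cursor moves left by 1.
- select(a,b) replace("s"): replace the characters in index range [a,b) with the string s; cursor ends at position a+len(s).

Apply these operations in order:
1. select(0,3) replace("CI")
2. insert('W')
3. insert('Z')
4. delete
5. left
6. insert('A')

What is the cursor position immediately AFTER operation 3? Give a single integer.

Answer: 4

Derivation:
After op 1 (select(0,3) replace("CI")): buf='CIB' cursor=2
After op 2 (insert('W')): buf='CIWB' cursor=3
After op 3 (insert('Z')): buf='CIWZB' cursor=4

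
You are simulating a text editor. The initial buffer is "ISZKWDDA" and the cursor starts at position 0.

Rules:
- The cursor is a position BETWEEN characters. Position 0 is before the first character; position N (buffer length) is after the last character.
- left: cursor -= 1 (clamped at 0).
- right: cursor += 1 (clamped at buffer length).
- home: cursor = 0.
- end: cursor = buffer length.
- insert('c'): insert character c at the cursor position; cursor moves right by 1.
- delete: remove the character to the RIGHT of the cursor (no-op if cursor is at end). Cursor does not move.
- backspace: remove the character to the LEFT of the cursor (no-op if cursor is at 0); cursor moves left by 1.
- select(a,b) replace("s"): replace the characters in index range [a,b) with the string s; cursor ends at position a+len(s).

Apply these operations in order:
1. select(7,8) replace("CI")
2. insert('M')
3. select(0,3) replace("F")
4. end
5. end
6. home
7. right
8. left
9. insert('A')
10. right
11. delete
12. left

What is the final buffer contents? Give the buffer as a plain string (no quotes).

After op 1 (select(7,8) replace("CI")): buf='ISZKWDDCI' cursor=9
After op 2 (insert('M')): buf='ISZKWDDCIM' cursor=10
After op 3 (select(0,3) replace("F")): buf='FKWDDCIM' cursor=1
After op 4 (end): buf='FKWDDCIM' cursor=8
After op 5 (end): buf='FKWDDCIM' cursor=8
After op 6 (home): buf='FKWDDCIM' cursor=0
After op 7 (right): buf='FKWDDCIM' cursor=1
After op 8 (left): buf='FKWDDCIM' cursor=0
After op 9 (insert('A')): buf='AFKWDDCIM' cursor=1
After op 10 (right): buf='AFKWDDCIM' cursor=2
After op 11 (delete): buf='AFWDDCIM' cursor=2
After op 12 (left): buf='AFWDDCIM' cursor=1

Answer: AFWDDCIM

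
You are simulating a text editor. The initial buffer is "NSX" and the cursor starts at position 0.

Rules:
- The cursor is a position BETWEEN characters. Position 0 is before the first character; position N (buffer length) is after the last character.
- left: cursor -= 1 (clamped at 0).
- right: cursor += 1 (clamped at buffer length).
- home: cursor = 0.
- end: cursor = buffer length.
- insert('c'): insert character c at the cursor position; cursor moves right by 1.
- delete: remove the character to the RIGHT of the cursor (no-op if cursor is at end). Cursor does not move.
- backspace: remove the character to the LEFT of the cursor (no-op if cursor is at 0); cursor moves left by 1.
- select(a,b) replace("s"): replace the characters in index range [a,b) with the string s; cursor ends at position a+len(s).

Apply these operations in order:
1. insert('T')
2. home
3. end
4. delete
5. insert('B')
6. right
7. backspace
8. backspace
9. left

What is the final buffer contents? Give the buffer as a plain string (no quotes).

Answer: TNS

Derivation:
After op 1 (insert('T')): buf='TNSX' cursor=1
After op 2 (home): buf='TNSX' cursor=0
After op 3 (end): buf='TNSX' cursor=4
After op 4 (delete): buf='TNSX' cursor=4
After op 5 (insert('B')): buf='TNSXB' cursor=5
After op 6 (right): buf='TNSXB' cursor=5
After op 7 (backspace): buf='TNSX' cursor=4
After op 8 (backspace): buf='TNS' cursor=3
After op 9 (left): buf='TNS' cursor=2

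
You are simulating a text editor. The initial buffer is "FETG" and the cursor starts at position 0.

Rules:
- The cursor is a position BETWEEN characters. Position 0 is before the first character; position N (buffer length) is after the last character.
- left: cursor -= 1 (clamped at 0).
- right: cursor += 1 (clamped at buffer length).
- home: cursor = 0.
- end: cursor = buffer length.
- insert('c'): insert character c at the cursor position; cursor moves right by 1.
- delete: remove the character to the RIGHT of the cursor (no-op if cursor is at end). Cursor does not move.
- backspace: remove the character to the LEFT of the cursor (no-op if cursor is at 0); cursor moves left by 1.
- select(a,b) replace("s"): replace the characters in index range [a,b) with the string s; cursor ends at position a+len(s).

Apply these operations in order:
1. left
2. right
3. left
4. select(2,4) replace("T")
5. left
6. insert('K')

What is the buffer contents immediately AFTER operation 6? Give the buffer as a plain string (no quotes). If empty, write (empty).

After op 1 (left): buf='FETG' cursor=0
After op 2 (right): buf='FETG' cursor=1
After op 3 (left): buf='FETG' cursor=0
After op 4 (select(2,4) replace("T")): buf='FET' cursor=3
After op 5 (left): buf='FET' cursor=2
After op 6 (insert('K')): buf='FEKT' cursor=3

Answer: FEKT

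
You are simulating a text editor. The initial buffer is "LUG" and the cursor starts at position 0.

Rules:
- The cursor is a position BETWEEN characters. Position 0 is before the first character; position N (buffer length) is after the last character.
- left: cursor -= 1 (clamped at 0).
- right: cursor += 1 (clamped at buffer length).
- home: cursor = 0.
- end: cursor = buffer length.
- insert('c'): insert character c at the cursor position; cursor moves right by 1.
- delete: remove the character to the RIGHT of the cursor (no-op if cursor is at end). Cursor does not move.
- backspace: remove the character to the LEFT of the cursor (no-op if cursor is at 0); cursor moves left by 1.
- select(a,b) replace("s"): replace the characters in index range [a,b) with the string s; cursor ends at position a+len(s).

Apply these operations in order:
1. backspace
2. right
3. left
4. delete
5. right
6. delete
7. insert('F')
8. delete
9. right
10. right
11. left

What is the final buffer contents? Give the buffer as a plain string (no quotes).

After op 1 (backspace): buf='LUG' cursor=0
After op 2 (right): buf='LUG' cursor=1
After op 3 (left): buf='LUG' cursor=0
After op 4 (delete): buf='UG' cursor=0
After op 5 (right): buf='UG' cursor=1
After op 6 (delete): buf='U' cursor=1
After op 7 (insert('F')): buf='UF' cursor=2
After op 8 (delete): buf='UF' cursor=2
After op 9 (right): buf='UF' cursor=2
After op 10 (right): buf='UF' cursor=2
After op 11 (left): buf='UF' cursor=1

Answer: UF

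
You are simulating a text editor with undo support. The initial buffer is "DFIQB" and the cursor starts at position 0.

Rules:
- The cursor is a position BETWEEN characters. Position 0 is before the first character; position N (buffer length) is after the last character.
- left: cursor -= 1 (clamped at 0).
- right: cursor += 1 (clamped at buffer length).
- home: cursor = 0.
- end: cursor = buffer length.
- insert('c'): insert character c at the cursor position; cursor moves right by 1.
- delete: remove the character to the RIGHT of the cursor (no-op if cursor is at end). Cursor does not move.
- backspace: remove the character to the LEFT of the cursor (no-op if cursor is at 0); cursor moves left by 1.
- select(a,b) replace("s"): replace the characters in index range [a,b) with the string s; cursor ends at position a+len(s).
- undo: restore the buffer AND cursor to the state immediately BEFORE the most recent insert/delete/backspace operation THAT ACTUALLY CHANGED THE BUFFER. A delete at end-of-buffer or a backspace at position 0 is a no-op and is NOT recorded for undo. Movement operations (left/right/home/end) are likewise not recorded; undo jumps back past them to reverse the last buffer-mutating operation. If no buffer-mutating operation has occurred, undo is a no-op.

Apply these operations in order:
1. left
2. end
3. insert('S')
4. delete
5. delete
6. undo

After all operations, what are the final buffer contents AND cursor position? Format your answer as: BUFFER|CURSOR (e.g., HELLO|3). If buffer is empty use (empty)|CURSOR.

Answer: DFIQB|5

Derivation:
After op 1 (left): buf='DFIQB' cursor=0
After op 2 (end): buf='DFIQB' cursor=5
After op 3 (insert('S')): buf='DFIQBS' cursor=6
After op 4 (delete): buf='DFIQBS' cursor=6
After op 5 (delete): buf='DFIQBS' cursor=6
After op 6 (undo): buf='DFIQB' cursor=5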